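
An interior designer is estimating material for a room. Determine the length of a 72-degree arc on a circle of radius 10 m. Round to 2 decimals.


Shape: circular arc
Radius r = 10 m, Angle = 72 degrees
Formula: L = (angle/360) * 2 * pi * r
2 * pi * r = 20 * pi
L = (72/360) * 20 * pi
L = 4 * pi
L = 12.57
12.57 m


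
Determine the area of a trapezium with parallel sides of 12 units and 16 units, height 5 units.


Shape: trapezoid
Parallel sides a = 12 units, b = 16 units; Height h = 5 units
Formula: A = (a + b) * h / 2
a + b = 12 + 16 = 28
A = 28 * 5 / 2
A = 140 / 2
A = 70
70 units^2


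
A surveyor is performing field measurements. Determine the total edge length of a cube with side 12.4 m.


Shape: cube
Side s = 12.4 m
A cube has 12 edges, all equal.
Formula: total edge length = 12 * s
Total = 12 * 12.4
Total = 148.8
148.8 m


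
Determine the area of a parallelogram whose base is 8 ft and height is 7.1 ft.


Shape: parallelogram
Base b = 8 ft, Height h = 7.1 ft
Formula: A = b * h
A = 8 * 7.1
A = 56.8
56.8 ft^2


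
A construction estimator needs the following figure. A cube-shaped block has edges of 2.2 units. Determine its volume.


Shape: cube
Side s = 2.2 units
Formula: V = s^3
V = 2.2 * 2.2 * 2.2
V = 4.84 * 2.2
V = 10.648
10.648 units^3


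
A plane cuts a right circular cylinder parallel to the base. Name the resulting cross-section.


Solid: right circular cylinder
Cutting plane: parallel to the base
Visualize the intersection of the plane with the solid's surface.
The boundary of the cut region is a circle.
circle


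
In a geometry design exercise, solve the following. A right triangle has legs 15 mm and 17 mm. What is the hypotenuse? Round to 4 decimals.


Shape: right triangle
Legs a = 15 mm, b = 17 mm
Formula: c = sqrt(a^2 + b^2)
a^2 = 225, b^2 = 289
a^2 + b^2 = 514
c = sqrt(514)
c = 22.6716
22.6716 mm


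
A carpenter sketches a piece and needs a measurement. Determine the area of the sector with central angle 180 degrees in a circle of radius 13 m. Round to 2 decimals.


Shape: circular sector
Radius r = 13 m, Angle = 180 degrees
Formula: A = (angle/360) * pi * r^2
r^2 = 169
Fraction of circle = 180/360
A = (180/360) * pi * 169
A = 84.5 * pi
A = 265.46
265.46 m^2


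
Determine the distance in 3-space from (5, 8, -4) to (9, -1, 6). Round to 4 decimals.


3D distance between two points
P1 = (5, 8, -4), P2 = (9, -1, 6)
Formula: d = sqrt((x2-x1)^2 + (y2-y1)^2 + (z2-z1)^2)
dx = 9 - 5 = 4
dy = -1 - 8 = -9
dz = 6 - -4 = 10
dx^2 + dy^2 + dz^2 = 16 + 81 + 100 = 197
d = sqrt(197)
d = 14.0357
14.0357 units


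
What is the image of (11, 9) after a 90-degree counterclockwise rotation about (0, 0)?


Transformation: rotation about the origin
Original point: (11, 9)
Rule for 90 deg counterclockwise: (x, y) -> (-y, x)
Apply: (11, 9) -> (-9, 11)
(-9, 11)


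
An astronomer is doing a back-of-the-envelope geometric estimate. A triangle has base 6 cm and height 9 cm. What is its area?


Shape: triangle
Base b = 6 cm, Height h = 9 cm
Formula: A = (1/2) * b * h
A = 0.5 * 6 * 9
A = 0.5 * 54
A = 27
27 cm^2


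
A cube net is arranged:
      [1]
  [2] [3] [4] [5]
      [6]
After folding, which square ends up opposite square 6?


Net: cross layout. Take square 3 as the base (bottom).
Fold the four squares in the horizontal row up around 3: 2 -> left, 4 -> right, 5 wraps to the top.
Fold 1 and 6 up from 3: 1 -> back, 6 -> front.
Opposite pairs are therefore: (1, 6), (2, 4), (3, 5).
Face 6 is opposite face 1.
face 1


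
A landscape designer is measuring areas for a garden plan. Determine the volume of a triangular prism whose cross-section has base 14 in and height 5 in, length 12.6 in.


Shape: triangular prism
Triangle base = 14 in, triangle height = 5 in, prism length L = 12.6 in
Formula: V = (1/2 * b * h_tri) * L
Cross-section area = 0.5 * 14 * 5 = 35
V = 35 * 12.6
V = 441
441 in^3


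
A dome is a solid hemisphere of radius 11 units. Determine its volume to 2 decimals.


Shape: hemisphere (half of a sphere)
Radius r = 11 units
Formula: V = (1/2) * (4/3) * pi * r^3 = (2/3) * pi * r^3
r^3 = 1331
(2/3) * 1331 = 887.333333
V = 887.333333 * pi
V = 2787.64
2787.64 units^3


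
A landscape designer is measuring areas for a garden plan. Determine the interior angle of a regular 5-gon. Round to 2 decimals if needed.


Shape: regular pentagon (5 sides)
Formula: interior angle = (n - 2) * 180 / n
(n - 2) = 3
(n - 2) * 180 = 540
angle = 540 / 5
angle = 108
108 degrees


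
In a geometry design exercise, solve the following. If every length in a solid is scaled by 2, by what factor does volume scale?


Linear scale factor k = 2
Rule: under a linear scaling by k, volumes scale by k^3.
k^3 = 2 * 2 * 2
k^3 = 4 * 2
k^3 = 8
Volume scales by a factor of 8.
8 (dimensionless)


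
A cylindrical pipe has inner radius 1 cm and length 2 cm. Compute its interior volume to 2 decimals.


Shape: cylinder
Radius r = 1 cm, Height h = 2 cm
Formula: V = pi * r^2 * h
r^2 = 1
V = pi * 1 * 2
V = 2 * pi
V = 6.28
6.28 cm^3


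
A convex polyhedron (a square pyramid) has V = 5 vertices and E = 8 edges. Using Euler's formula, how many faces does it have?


Polyhedron: square pyramid
Euler's formula for convex polyhedra: V - E + F = 2
Given: V = 5 vertices and E = 8 edges
Solve for F:
F = 2 + E - V = 2 + 8 - 5 = 5
5 faces


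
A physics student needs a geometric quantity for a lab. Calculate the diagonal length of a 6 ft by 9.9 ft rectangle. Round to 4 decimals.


Shape: rectangle (diagonal via Pythagoras)
Sides: 6 ft and 9.9 ft
Formula: d = sqrt(l^2 + w^2)
l^2 = 36, w^2 = 98.01
l^2 + w^2 = 134.01
d = sqrt(134.01)
d = 11.5763
11.5763 ft


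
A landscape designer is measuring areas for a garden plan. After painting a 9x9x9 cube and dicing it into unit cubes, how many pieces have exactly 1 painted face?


Large cube: 9 x 9 x 9, cut into unit cubes.
n = 9, so n - 2 = 7
Cubes with 1 painted face lie in the interior of each face.
A cube has 6 faces; each contributes (n - 2)^2 = 49 such cubes.
Count = 6 * 49 = 294
294 unit cubes


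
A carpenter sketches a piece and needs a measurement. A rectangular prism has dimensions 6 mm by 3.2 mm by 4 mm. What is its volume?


Shape: rectangular prism
l = 6 mm, w = 3.2 mm, h = 4 mm
Formula: V = l * w * h
V = 6 * 3.2 * 4
V = 19.2 * 4
V = 76.8
76.8 mm^3


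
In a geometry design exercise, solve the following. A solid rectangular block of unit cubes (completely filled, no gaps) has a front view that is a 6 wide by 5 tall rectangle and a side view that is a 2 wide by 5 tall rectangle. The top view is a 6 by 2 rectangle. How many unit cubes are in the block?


Orthographic views of a solid rectangular block:
Front view 6 x 5 -> length = 6, height = 5
Side view 2 x 5 -> width = 2, height = 5 (consistent)
Top view 6 x 2 -> confirms length = 6, width = 2
The block is 6 x 2 x 5.
Total unit cubes = 6 * 2 * 5 = 60
60 unit cubes


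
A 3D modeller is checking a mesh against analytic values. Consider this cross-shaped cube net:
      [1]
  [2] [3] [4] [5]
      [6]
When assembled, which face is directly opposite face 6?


Net: cross layout. Take square 3 as the base (bottom).
Fold the four squares in the horizontal row up around 3: 2 -> left, 4 -> right, 5 wraps to the top.
Fold 1 and 6 up from 3: 1 -> back, 6 -> front.
Opposite pairs are therefore: (1, 6), (2, 4), (3, 5).
Face 6 is opposite face 1.
face 1


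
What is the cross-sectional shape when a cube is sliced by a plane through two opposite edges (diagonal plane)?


Solid: cube
Cutting plane: through two opposite edges (diagonal plane)
Visualize the intersection of the plane with the solid's surface.
The boundary of the cut region is a rectangle.
rectangle


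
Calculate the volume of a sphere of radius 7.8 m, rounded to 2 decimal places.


Shape: sphere
Radius r = 7.8 m
Formula: V = (4/3) * pi * r^3
r^3 = 474.552
(4/3) * 474.552 = 632.736
V = 632.736 * pi
V = 1987.8
1987.8 m^3


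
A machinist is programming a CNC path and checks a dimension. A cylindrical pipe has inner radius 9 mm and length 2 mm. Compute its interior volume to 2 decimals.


Shape: cylinder
Radius r = 9 mm, Height h = 2 mm
Formula: V = pi * r^2 * h
r^2 = 81
V = pi * 81 * 2
V = 162 * pi
V = 508.94
508.94 mm^3


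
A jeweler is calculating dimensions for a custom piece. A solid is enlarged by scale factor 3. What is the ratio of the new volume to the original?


Linear scale factor k = 3
Rule: under a linear scaling by k, volumes scale by k^3.
k^3 = 3 * 3 * 3
k^3 = 9 * 3
k^3 = 27
Volume scales by a factor of 27.
27 (dimensionless)


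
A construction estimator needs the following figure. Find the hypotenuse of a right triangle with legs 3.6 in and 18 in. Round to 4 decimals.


Shape: right triangle
Legs a = 3.6 in, b = 18 in
Formula: c = sqrt(a^2 + b^2)
a^2 = 12.96, b^2 = 324
a^2 + b^2 = 336.96
c = sqrt(336.96)
c = 18.3565
18.3565 in


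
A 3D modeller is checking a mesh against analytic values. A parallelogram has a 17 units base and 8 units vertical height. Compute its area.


Shape: parallelogram
Base b = 17 units, Height h = 8 units
Formula: A = b * h
A = 17 * 8
A = 136
136 units^2


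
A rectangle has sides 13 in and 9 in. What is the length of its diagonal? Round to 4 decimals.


Shape: rectangle (diagonal via Pythagoras)
Sides: 13 in and 9 in
Formula: d = sqrt(l^2 + w^2)
l^2 = 169, w^2 = 81
l^2 + w^2 = 250
d = sqrt(250)
d = 15.8114
15.8114 in


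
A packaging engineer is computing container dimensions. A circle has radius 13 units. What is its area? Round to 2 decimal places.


Shape: circle
Radius r = 13 units
Formula: A = pi * r^2
r^2 = 13^2 = 169
A = pi * 169
A = 530.93
530.93 units^2


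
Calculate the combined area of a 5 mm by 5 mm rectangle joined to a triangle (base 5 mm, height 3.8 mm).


Composite shape: rectangle + triangle
Rectangle area = 5 * 5 = 25
Triangle area = 0.5 * 5 * 3.8 = 9.5
Total = 25 + 9.5
Total = 34.5
34.5 mm^2


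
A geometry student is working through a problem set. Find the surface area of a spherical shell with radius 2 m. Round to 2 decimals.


Shape: sphere
Radius r = 2 m
Formula: SA = 4 * pi * r^2
r^2 = 4
SA = 4 * pi * 4
SA = 16 * pi
SA = 50.27
50.27 m^2


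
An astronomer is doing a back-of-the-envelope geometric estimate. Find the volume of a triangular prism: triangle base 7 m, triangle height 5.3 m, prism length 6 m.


Shape: triangular prism
Triangle base = 7 m, triangle height = 5.3 m, prism length L = 6 m
Formula: V = (1/2 * b * h_tri) * L
Cross-section area = 0.5 * 7 * 5.3 = 18.55
V = 18.55 * 6
V = 111.3
111.3 m^3


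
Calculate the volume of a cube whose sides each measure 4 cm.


Shape: cube
Side s = 4 cm
Formula: V = s^3
V = 4 * 4 * 4
V = 16 * 4
V = 64
64 cm^3


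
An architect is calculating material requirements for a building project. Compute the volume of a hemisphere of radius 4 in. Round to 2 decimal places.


Shape: hemisphere (half of a sphere)
Radius r = 4 in
Formula: V = (1/2) * (4/3) * pi * r^3 = (2/3) * pi * r^3
r^3 = 64
(2/3) * 64 = 42.666667
V = 42.666667 * pi
V = 134.04
134.04 in^3


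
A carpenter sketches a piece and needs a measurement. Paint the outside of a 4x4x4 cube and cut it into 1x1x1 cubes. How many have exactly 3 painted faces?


Large cube: 4 x 4 x 4, cut into unit cubes.
Cubes with 3 painted faces are at the corners. A cube always has 8 corners.
Count = 8
8 unit cubes


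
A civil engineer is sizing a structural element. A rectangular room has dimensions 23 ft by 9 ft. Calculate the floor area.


Shape: rectangle
Length l = 23 ft, Width w = 9 ft
Formula: A = l * w
A = 23 * 9
A = 207
207 ft^2


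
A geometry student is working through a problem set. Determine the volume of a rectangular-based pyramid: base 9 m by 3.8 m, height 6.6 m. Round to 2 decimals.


Shape: rectangular pyramid
Base: 9 m x 3.8 m, Height h = 6.6 m
Formula: V = (1/3) * base_area * h
base_area = 9 * 3.8 = 34.2
base_area * h = 34.2 * 6.6 = 225.72
V = 225.72 / 3
V = 75.24
75.24 m^3


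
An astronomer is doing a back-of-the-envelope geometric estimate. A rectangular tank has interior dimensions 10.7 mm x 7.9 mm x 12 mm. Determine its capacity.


Shape: rectangular prism
l = 10.7 mm, w = 7.9 mm, h = 12 mm
Formula: V = l * w * h
V = 10.7 * 7.9 * 12
V = 84.53 * 12
V = 1014.36
1014.36 mm^3


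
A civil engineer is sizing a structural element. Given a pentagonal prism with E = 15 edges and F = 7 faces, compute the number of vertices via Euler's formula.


Polyhedron: pentagonal prism
Euler's formula for convex polyhedra: V - E + F = 2
Given: E = 15 edges and F = 7 faces
Solve for V:
V = 2 + E - F = 2 + 15 - 7 = 10
10 vertices


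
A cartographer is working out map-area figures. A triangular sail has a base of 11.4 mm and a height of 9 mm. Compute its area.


Shape: triangle
Base b = 11.4 mm, Height h = 9 mm
Formula: A = (1/2) * b * h
A = 0.5 * 11.4 * 9
A = 0.5 * 102.6
A = 51.3
51.3 mm^2


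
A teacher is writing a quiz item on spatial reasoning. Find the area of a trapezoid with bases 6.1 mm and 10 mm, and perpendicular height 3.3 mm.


Shape: trapezoid
Parallel sides a = 6.1 mm, b = 10 mm; Height h = 3.3 mm
Formula: A = (a + b) * h / 2
a + b = 6.1 + 10 = 16.1
A = 16.1 * 3.3 / 2
A = 53.13 / 2
A = 26.565
26.565 mm^2


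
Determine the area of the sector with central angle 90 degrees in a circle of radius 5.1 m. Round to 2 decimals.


Shape: circular sector
Radius r = 5.1 m, Angle = 90 degrees
Formula: A = (angle/360) * pi * r^2
r^2 = 26.01
Fraction of circle = 90/360
A = (90/360) * pi * 26.01
A = 6.5025 * pi
A = 20.43
20.43 m^2


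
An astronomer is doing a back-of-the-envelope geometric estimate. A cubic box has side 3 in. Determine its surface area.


Shape: cube
Side s = 3 in
A cube has 6 square faces.
Formula: SA = 6 * s^2
s^2 = 9
SA = 6 * 9
SA = 54
54 in^2


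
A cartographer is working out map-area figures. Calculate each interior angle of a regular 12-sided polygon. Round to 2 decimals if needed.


Shape: regular dodecagon (12 sides)
Formula: interior angle = (n - 2) * 180 / n
(n - 2) = 10
(n - 2) * 180 = 1800
angle = 1800 / 12
angle = 150
150 degrees


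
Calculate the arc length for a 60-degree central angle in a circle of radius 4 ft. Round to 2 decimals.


Shape: circular arc
Radius r = 4 ft, Angle = 60 degrees
Formula: L = (angle/360) * 2 * pi * r
2 * pi * r = 8 * pi
L = (60/360) * 8 * pi
L = 1.333333 * pi
L = 4.19
4.19 ft


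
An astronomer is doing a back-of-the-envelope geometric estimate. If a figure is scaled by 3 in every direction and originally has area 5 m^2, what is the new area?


Linear scale factor k = 3
Original area = 5 m^2
Rule: under a linear scaling by k, areas scale by k^2.
k^2 = 3^2 = 9
New area = 5 * 9
New area = 45
45 m^2


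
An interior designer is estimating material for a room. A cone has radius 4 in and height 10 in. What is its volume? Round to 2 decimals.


Shape: cone
Radius r = 4 in, Height h = 10 in
Formula: V = (1/3) * pi * r^2 * h
r^2 = 16
pi * r^2 * h = pi * 16 * 10 = 160 * pi
V = 160 * pi / 3
V = 167.55
167.55 in^3


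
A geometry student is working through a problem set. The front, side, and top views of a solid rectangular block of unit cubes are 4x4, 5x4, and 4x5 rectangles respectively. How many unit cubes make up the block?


Orthographic views of a solid rectangular block:
Front view 4 x 4 -> length = 4, height = 4
Side view 5 x 4 -> width = 5, height = 4 (consistent)
Top view 4 x 5 -> confirms length = 4, width = 5
The block is 4 x 5 x 4.
Total unit cubes = 4 * 5 * 4 = 80
80 unit cubes


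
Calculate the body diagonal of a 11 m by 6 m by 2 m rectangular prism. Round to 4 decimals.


Shape: rectangular box (space diagonal)
l = 11 m, w = 6 m, h = 2 m
Visualize: the diagonal of the base, then a right triangle with that diagonal and the height.
Formula: d = sqrt(l^2 + w^2 + h^2)
l^2 + w^2 + h^2 = 121 + 36 + 4 = 161
d = sqrt(161)
d = 12.6886
12.6886 m


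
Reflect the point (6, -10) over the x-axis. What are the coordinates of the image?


Transformation: reflection
Original point: (6, -10)
Rule for reflection over the x-axis: (x, y) -> (x, -y)
Apply: (6, -10) -> (6, 10)
(6, 10)


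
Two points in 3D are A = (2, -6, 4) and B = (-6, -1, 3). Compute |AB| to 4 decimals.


3D distance between two points
P1 = (2, -6, 4), P2 = (-6, -1, 3)
Formula: d = sqrt((x2-x1)^2 + (y2-y1)^2 + (z2-z1)^2)
dx = -6 - 2 = -8
dy = -1 - -6 = 5
dz = 3 - 4 = -1
dx^2 + dy^2 + dz^2 = 64 + 25 + 1 = 90
d = sqrt(90)
d = 9.4868
9.4868 units


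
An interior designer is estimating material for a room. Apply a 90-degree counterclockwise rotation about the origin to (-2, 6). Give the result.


Transformation: rotation about the origin
Original point: (-2, 6)
Rule for 90 deg counterclockwise: (x, y) -> (-y, x)
Apply: (-2, 6) -> (-6, -2)
(-6, -2)


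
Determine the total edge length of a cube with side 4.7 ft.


Shape: cube
Side s = 4.7 ft
A cube has 12 edges, all equal.
Formula: total edge length = 12 * s
Total = 12 * 4.7
Total = 56.4
56.4 ft


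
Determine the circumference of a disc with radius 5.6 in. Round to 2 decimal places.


Shape: circle
Radius r = 5.6 in
Formula: C = 2 * pi * r
C = 2 * pi * 5.6
C = 11.2 * pi
C = 35.19
35.19 in


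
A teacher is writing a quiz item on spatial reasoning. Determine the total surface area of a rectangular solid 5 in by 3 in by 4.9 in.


Shape: rectangular prism
l = 5 in, w = 3 in, h = 4.9 in
Formula: SA = 2(lw + lh + wh)
lw = 15, lh = 24.5, wh = 14.7
lw + lh + wh = 54.2
SA = 2 * 54.2
SA = 108.4
108.4 in^2


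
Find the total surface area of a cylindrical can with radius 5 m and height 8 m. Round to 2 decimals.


Shape: closed cylinder
Radius r = 5 m, Height h = 8 m
Formula: SA = 2*pi*r^2 + 2*pi*r*h = 2*pi*r*(r + h)
r + h = 13
2 * r * (r + h) = 2 * 5 * 13 = 130
SA = 130 * pi
SA = 408.41
408.41 m^2


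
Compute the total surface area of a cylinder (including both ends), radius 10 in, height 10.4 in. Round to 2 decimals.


Shape: closed cylinder
Radius r = 10 in, Height h = 10.4 in
Formula: SA = 2*pi*r^2 + 2*pi*r*h = 2*pi*r*(r + h)
r + h = 20.4
2 * r * (r + h) = 2 * 10 * 20.4 = 408
SA = 408 * pi
SA = 1281.77
1281.77 in^2


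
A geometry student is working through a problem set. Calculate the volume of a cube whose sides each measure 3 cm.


Shape: cube
Side s = 3 cm
Formula: V = s^3
V = 3 * 3 * 3
V = 9 * 3
V = 27
27 cm^3


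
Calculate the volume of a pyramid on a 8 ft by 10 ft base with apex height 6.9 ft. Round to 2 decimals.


Shape: rectangular pyramid
Base: 8 ft x 10 ft, Height h = 6.9 ft
Formula: V = (1/3) * base_area * h
base_area = 8 * 10 = 80
base_area * h = 80 * 6.9 = 552
V = 552 / 3
V = 184
184 ft^3


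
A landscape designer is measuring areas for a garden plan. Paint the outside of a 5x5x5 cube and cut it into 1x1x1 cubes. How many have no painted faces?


Large cube: 5 x 5 x 5, cut into unit cubes.
n = 5, so n - 2 = 3
Unpainted cubes form the interior (n - 2)^3 block.
(n - 2)^3 = 3^3 = 27
27 unit cubes


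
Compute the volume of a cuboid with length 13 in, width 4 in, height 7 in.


Shape: rectangular prism
l = 13 in, w = 4 in, h = 7 in
Formula: V = l * w * h
V = 13 * 4 * 7
V = 52 * 7
V = 364
364 in^3


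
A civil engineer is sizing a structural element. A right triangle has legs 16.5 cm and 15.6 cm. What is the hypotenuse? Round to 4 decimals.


Shape: right triangle
Legs a = 16.5 cm, b = 15.6 cm
Formula: c = sqrt(a^2 + b^2)
a^2 = 272.25, b^2 = 243.36
a^2 + b^2 = 515.61
c = sqrt(515.61)
c = 22.707
22.707 cm


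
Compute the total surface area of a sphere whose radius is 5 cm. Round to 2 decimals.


Shape: sphere
Radius r = 5 cm
Formula: SA = 4 * pi * r^2
r^2 = 25
SA = 4 * pi * 25
SA = 100 * pi
SA = 314.16
314.16 cm^2


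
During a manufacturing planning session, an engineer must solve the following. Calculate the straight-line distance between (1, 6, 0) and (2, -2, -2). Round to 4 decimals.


3D distance between two points
P1 = (1, 6, 0), P2 = (2, -2, -2)
Formula: d = sqrt((x2-x1)^2 + (y2-y1)^2 + (z2-z1)^2)
dx = 2 - 1 = 1
dy = -2 - 6 = -8
dz = -2 - 0 = -2
dx^2 + dy^2 + dz^2 = 1 + 64 + 4 = 69
d = sqrt(69)
d = 8.3066
8.3066 units


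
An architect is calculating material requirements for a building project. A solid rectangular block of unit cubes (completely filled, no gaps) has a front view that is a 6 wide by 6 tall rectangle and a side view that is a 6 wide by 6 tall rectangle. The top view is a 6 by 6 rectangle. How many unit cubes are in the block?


Orthographic views of a solid rectangular block:
Front view 6 x 6 -> length = 6, height = 6
Side view 6 x 6 -> width = 6, height = 6 (consistent)
Top view 6 x 6 -> confirms length = 6, width = 6
The block is 6 x 6 x 6.
Total unit cubes = 6 * 6 * 6 = 216
216 unit cubes


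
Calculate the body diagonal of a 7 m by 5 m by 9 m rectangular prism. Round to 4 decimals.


Shape: rectangular box (space diagonal)
l = 7 m, w = 5 m, h = 9 m
Visualize: the diagonal of the base, then a right triangle with that diagonal and the height.
Formula: d = sqrt(l^2 + w^2 + h^2)
l^2 + w^2 + h^2 = 49 + 25 + 81 = 155
d = sqrt(155)
d = 12.4499
12.4499 m


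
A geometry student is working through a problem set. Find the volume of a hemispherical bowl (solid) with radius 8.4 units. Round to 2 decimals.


Shape: hemisphere (half of a sphere)
Radius r = 8.4 units
Formula: V = (1/2) * (4/3) * pi * r^3 = (2/3) * pi * r^3
r^3 = 592.704
(2/3) * 592.704 = 395.136
V = 395.136 * pi
V = 1241.36
1241.36 units^3


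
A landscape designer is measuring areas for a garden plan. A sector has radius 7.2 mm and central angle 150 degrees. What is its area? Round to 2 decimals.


Shape: circular sector
Radius r = 7.2 mm, Angle = 150 degrees
Formula: A = (angle/360) * pi * r^2
r^2 = 51.84
Fraction of circle = 150/360
A = (150/360) * pi * 51.84
A = 21.6 * pi
A = 67.86
67.86 mm^2


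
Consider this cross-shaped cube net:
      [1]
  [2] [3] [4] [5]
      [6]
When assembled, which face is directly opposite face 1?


Net: cross layout. Take square 3 as the base (bottom).
Fold the four squares in the horizontal row up around 3: 2 -> left, 4 -> right, 5 wraps to the top.
Fold 1 and 6 up from 3: 1 -> back, 6 -> front.
Opposite pairs are therefore: (1, 6), (2, 4), (3, 5).
Face 1 is opposite face 6.
face 6


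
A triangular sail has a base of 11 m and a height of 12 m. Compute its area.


Shape: triangle
Base b = 11 m, Height h = 12 m
Formula: A = (1/2) * b * h
A = 0.5 * 11 * 12
A = 0.5 * 132
A = 66
66 m^2


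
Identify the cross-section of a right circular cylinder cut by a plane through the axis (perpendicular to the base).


Solid: right circular cylinder
Cutting plane: through the axis (perpendicular to the base)
Visualize the intersection of the plane with the solid's surface.
The boundary of the cut region is a rectangle.
rectangle


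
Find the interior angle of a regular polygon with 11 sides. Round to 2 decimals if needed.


Shape: regular hendecagon (11 sides)
Formula: interior angle = (n - 2) * 180 / n
(n - 2) = 9
(n - 2) * 180 = 1620
angle = 1620 / 11
angle = 147.27
147.27 degrees


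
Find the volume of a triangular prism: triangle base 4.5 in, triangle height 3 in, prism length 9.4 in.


Shape: triangular prism
Triangle base = 4.5 in, triangle height = 3 in, prism length L = 9.4 in
Formula: V = (1/2 * b * h_tri) * L
Cross-section area = 0.5 * 4.5 * 3 = 6.75
V = 6.75 * 9.4
V = 63.45
63.45 in^3


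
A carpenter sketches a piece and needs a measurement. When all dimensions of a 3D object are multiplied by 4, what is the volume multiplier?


Linear scale factor k = 4
Rule: under a linear scaling by k, volumes scale by k^3.
k^3 = 4 * 4 * 4
k^3 = 16 * 4
k^3 = 64
Volume scales by a factor of 64.
64 (dimensionless)


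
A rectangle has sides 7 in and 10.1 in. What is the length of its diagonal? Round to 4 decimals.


Shape: rectangle (diagonal via Pythagoras)
Sides: 7 in and 10.1 in
Formula: d = sqrt(l^2 + w^2)
l^2 = 49, w^2 = 102.01
l^2 + w^2 = 151.01
d = sqrt(151.01)
d = 12.2886
12.2886 in


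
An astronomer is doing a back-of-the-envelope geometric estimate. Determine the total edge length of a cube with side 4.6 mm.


Shape: cube
Side s = 4.6 mm
A cube has 12 edges, all equal.
Formula: total edge length = 12 * s
Total = 12 * 4.6
Total = 55.2
55.2 mm


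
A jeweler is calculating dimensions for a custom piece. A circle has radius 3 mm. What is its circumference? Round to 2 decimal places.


Shape: circle
Radius r = 3 mm
Formula: C = 2 * pi * r
C = 2 * pi * 3
C = 6 * pi
C = 18.85
18.85 mm


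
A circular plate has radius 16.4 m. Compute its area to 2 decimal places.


Shape: circle
Radius r = 16.4 m
Formula: A = pi * r^2
r^2 = 16.4^2 = 268.96
A = pi * 268.96
A = 844.96
844.96 m^2


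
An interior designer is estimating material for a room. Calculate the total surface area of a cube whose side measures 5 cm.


Shape: cube
Side s = 5 cm
A cube has 6 square faces.
Formula: SA = 6 * s^2
s^2 = 25
SA = 6 * 25
SA = 150
150 cm^2


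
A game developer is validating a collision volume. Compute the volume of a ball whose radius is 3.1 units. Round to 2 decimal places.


Shape: sphere
Radius r = 3.1 units
Formula: V = (4/3) * pi * r^3
r^3 = 29.791
(4/3) * 29.791 = 39.721333
V = 39.721333 * pi
V = 124.79
124.79 units^3


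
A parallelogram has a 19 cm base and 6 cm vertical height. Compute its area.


Shape: parallelogram
Base b = 19 cm, Height h = 6 cm
Formula: A = b * h
A = 19 * 6
A = 114
114 cm^2


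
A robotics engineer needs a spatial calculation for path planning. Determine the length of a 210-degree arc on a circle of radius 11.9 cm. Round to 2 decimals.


Shape: circular arc
Radius r = 11.9 cm, Angle = 210 degrees
Formula: L = (angle/360) * 2 * pi * r
2 * pi * r = 23.8 * pi
L = (210/360) * 23.8 * pi
L = 13.883333 * pi
L = 43.62
43.62 cm


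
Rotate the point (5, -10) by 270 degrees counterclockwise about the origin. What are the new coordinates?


Transformation: rotation about the origin
Original point: (5, -10)
Rule for 270 deg counterclockwise: (x, y) -> (y, -x)
Apply: (5, -10) -> (-10, -5)
(-10, -5)


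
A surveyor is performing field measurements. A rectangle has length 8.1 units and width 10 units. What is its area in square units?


Shape: rectangle
Length l = 8.1 units, Width w = 10 units
Formula: A = l * w
A = 8.1 * 10
A = 81
81 units^2


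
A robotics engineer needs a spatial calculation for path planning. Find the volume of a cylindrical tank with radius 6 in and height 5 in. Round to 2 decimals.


Shape: cylinder
Radius r = 6 in, Height h = 5 in
Formula: V = pi * r^2 * h
r^2 = 36
V = pi * 36 * 5
V = 180 * pi
V = 565.49
565.49 in^3


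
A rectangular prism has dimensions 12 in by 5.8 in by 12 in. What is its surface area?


Shape: rectangular prism
l = 12 in, w = 5.8 in, h = 12 in
Formula: SA = 2(lw + lh + wh)
lw = 69.6, lh = 144, wh = 69.6
lw + lh + wh = 283.2
SA = 2 * 283.2
SA = 566.4
566.4 in^2


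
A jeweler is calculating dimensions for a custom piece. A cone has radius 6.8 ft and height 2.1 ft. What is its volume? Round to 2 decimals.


Shape: cone
Radius r = 6.8 ft, Height h = 2.1 ft
Formula: V = (1/3) * pi * r^2 * h
r^2 = 46.24
pi * r^2 * h = pi * 46.24 * 2.1 = 97.104 * pi
V = 97.104 * pi / 3
V = 101.69
101.69 ft^3


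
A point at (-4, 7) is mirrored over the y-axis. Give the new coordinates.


Transformation: reflection
Original point: (-4, 7)
Rule for reflection over the y-axis: (x, y) -> (-x, y)
Apply: (-4, 7) -> (4, 7)
(4, 7)


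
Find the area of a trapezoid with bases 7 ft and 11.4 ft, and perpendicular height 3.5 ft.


Shape: trapezoid
Parallel sides a = 7 ft, b = 11.4 ft; Height h = 3.5 ft
Formula: A = (a + b) * h / 2
a + b = 7 + 11.4 = 18.4
A = 18.4 * 3.5 / 2
A = 64.4 / 2
A = 32.2
32.2 ft^2


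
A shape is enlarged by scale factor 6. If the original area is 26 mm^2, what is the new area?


Linear scale factor k = 6
Original area = 26 mm^2
Rule: under a linear scaling by k, areas scale by k^2.
k^2 = 6^2 = 36
New area = 26 * 36
New area = 936
936 mm^2


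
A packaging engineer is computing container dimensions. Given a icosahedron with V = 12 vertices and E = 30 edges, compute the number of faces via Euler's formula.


Polyhedron: icosahedron
Euler's formula for convex polyhedra: V - E + F = 2
Given: V = 12 vertices and E = 30 edges
Solve for F:
F = 2 + E - V = 2 + 30 - 12 = 20
20 faces


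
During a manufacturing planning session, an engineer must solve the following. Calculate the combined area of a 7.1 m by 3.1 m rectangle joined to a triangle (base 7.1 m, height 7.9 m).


Composite shape: rectangle + triangle
Rectangle area = 7.1 * 3.1 = 22.01
Triangle area = 0.5 * 7.1 * 7.9 = 28.045
Total = 22.01 + 28.045
Total = 50.055
50.055 m^2


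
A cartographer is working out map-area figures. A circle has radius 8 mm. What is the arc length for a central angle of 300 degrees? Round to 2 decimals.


Shape: circular arc
Radius r = 8 mm, Angle = 300 degrees
Formula: L = (angle/360) * 2 * pi * r
2 * pi * r = 16 * pi
L = (300/360) * 16 * pi
L = 13.333333 * pi
L = 41.89
41.89 mm


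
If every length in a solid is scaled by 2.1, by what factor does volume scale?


Linear scale factor k = 2.1
Rule: under a linear scaling by k, volumes scale by k^3.
k^3 = 2.1 * 2.1 * 2.1
k^3 = 4.41 * 2.1
k^3 = 9.261
Volume scales by a factor of 9.261.
9.261 (dimensionless)


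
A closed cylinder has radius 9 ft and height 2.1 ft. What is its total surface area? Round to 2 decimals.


Shape: closed cylinder
Radius r = 9 ft, Height h = 2.1 ft
Formula: SA = 2*pi*r^2 + 2*pi*r*h = 2*pi*r*(r + h)
r + h = 11.1
2 * r * (r + h) = 2 * 9 * 11.1 = 199.8
SA = 199.8 * pi
SA = 627.69
627.69 ft^2


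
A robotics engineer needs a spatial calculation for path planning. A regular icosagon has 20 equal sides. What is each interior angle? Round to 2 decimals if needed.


Shape: regular icosagon (20 sides)
Formula: interior angle = (n - 2) * 180 / n
(n - 2) = 18
(n - 2) * 180 = 3240
angle = 3240 / 20
angle = 162
162 degrees


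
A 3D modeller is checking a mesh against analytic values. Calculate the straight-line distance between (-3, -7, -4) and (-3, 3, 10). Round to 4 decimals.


3D distance between two points
P1 = (-3, -7, -4), P2 = (-3, 3, 10)
Formula: d = sqrt((x2-x1)^2 + (y2-y1)^2 + (z2-z1)^2)
dx = -3 - -3 = 0
dy = 3 - -7 = 10
dz = 10 - -4 = 14
dx^2 + dy^2 + dz^2 = 0 + 100 + 196 = 296
d = sqrt(296)
d = 17.2047
17.2047 units


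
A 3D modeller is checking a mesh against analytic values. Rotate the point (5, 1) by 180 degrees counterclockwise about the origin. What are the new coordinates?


Transformation: rotation about the origin
Original point: (5, 1)
Rule for 180 deg: (x, y) -> (-x, -y)
Apply: (5, 1) -> (-5, -1)
(-5, -1)


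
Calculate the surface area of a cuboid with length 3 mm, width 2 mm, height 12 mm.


Shape: rectangular prism
l = 3 mm, w = 2 mm, h = 12 mm
Formula: SA = 2(lw + lh + wh)
lw = 6, lh = 36, wh = 24
lw + lh + wh = 66
SA = 2 * 66
SA = 132
132 mm^2


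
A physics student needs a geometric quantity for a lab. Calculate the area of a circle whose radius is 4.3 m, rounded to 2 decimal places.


Shape: circle
Radius r = 4.3 m
Formula: A = pi * r^2
r^2 = 4.3^2 = 18.49
A = pi * 18.49
A = 58.09
58.09 m^2


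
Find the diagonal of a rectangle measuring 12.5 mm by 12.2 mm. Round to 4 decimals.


Shape: rectangle (diagonal via Pythagoras)
Sides: 12.5 mm and 12.2 mm
Formula: d = sqrt(l^2 + w^2)
l^2 = 156.25, w^2 = 148.84
l^2 + w^2 = 305.09
d = sqrt(305.09)
d = 17.4668
17.4668 mm


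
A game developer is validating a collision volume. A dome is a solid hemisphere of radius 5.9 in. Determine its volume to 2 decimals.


Shape: hemisphere (half of a sphere)
Radius r = 5.9 in
Formula: V = (1/2) * (4/3) * pi * r^3 = (2/3) * pi * r^3
r^3 = 205.379
(2/3) * 205.379 = 136.919333
V = 136.919333 * pi
V = 430.14
430.14 in^3


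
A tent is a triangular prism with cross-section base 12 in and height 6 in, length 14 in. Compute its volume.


Shape: triangular prism
Triangle base = 12 in, triangle height = 6 in, prism length L = 14 in
Formula: V = (1/2 * b * h_tri) * L
Cross-section area = 0.5 * 12 * 6 = 36
V = 36 * 14
V = 504
504 in^3


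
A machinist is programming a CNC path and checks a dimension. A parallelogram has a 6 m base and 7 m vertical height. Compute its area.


Shape: parallelogram
Base b = 6 m, Height h = 7 m
Formula: A = b * h
A = 6 * 7
A = 42
42 m^2


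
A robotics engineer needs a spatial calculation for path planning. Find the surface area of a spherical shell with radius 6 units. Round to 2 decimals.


Shape: sphere
Radius r = 6 units
Formula: SA = 4 * pi * r^2
r^2 = 36
SA = 4 * pi * 36
SA = 144 * pi
SA = 452.39
452.39 units^2


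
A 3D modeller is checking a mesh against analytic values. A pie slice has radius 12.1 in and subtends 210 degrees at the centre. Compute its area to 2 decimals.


Shape: circular sector
Radius r = 12.1 in, Angle = 210 degrees
Formula: A = (angle/360) * pi * r^2
r^2 = 146.41
Fraction of circle = 210/360
A = (210/360) * pi * 146.41
A = 85.405833 * pi
A = 268.31
268.31 in^2


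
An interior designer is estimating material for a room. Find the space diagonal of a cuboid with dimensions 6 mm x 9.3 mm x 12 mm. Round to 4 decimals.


Shape: rectangular box (space diagonal)
l = 6 mm, w = 9.3 mm, h = 12 mm
Visualize: the diagonal of the base, then a right triangle with that diagonal and the height.
Formula: d = sqrt(l^2 + w^2 + h^2)
l^2 + w^2 + h^2 = 36 + 86.49 + 144 = 266.49
d = sqrt(266.49)
d = 16.3245
16.3245 mm


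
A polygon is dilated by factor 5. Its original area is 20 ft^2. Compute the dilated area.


Linear scale factor k = 5
Original area = 20 ft^2
Rule: under a linear scaling by k, areas scale by k^2.
k^2 = 5^2 = 25
New area = 20 * 25
New area = 500
500 ft^2


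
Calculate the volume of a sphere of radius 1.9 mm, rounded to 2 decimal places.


Shape: sphere
Radius r = 1.9 mm
Formula: V = (4/3) * pi * r^3
r^3 = 6.859
(4/3) * 6.859 = 9.145333
V = 9.145333 * pi
V = 28.73
28.73 mm^3


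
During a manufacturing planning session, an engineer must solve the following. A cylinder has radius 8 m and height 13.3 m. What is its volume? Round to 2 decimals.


Shape: cylinder
Radius r = 8 m, Height h = 13.3 m
Formula: V = pi * r^2 * h
r^2 = 64
V = pi * 64 * 13.3
V = 851.2 * pi
V = 2674.12
2674.12 m^3


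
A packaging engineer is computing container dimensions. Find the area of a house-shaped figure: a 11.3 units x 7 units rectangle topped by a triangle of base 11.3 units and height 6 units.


Composite shape: rectangle + triangle
Rectangle area = 11.3 * 7 = 79.1
Triangle area = 0.5 * 11.3 * 6 = 33.9
Total = 79.1 + 33.9
Total = 113
113 units^2


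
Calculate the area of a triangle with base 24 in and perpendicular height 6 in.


Shape: triangle
Base b = 24 in, Height h = 6 in
Formula: A = (1/2) * b * h
A = 0.5 * 24 * 6
A = 0.5 * 144
A = 72
72 in^2


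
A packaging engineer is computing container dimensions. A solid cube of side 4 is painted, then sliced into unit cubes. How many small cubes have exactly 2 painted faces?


Large cube: 4 x 4 x 4, cut into unit cubes.
n = 4, so n - 2 = 2
Cubes with 2 painted faces lie along the edges, excluding corners.
A cube has 12 edges; each contributes (n - 2) = 2 such cubes.
Count = 12 * 2 = 24
24 unit cubes


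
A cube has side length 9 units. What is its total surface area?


Shape: cube
Side s = 9 units
A cube has 6 square faces.
Formula: SA = 6 * s^2
s^2 = 81
SA = 6 * 81
SA = 486
486 units^2


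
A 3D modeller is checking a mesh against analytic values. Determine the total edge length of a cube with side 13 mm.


Shape: cube
Side s = 13 mm
A cube has 12 edges, all equal.
Formula: total edge length = 12 * s
Total = 12 * 13
Total = 156
156 mm


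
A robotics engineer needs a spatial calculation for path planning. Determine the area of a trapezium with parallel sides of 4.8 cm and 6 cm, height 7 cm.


Shape: trapezoid
Parallel sides a = 4.8 cm, b = 6 cm; Height h = 7 cm
Formula: A = (a + b) * h / 2
a + b = 4.8 + 6 = 10.8
A = 10.8 * 7 / 2
A = 75.6 / 2
A = 37.8
37.8 cm^2


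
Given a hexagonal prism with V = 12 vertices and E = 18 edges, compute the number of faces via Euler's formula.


Polyhedron: hexagonal prism
Euler's formula for convex polyhedra: V - E + F = 2
Given: V = 12 vertices and E = 18 edges
Solve for F:
F = 2 + E - V = 2 + 18 - 12 = 8
8 faces


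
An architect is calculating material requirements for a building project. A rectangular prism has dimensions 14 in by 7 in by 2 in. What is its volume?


Shape: rectangular prism
l = 14 in, w = 7 in, h = 2 in
Formula: V = l * w * h
V = 14 * 7 * 2
V = 98 * 2
V = 196
196 in^3


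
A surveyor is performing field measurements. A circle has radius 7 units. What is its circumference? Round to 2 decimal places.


Shape: circle
Radius r = 7 units
Formula: C = 2 * pi * r
C = 2 * pi * 7
C = 14 * pi
C = 43.98
43.98 units


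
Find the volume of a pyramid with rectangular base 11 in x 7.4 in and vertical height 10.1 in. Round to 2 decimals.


Shape: rectangular pyramid
Base: 11 in x 7.4 in, Height h = 10.1 in
Formula: V = (1/3) * base_area * h
base_area = 11 * 7.4 = 81.4
base_area * h = 81.4 * 10.1 = 822.14
V = 822.14 / 3
V = 274.05
274.05 in^3


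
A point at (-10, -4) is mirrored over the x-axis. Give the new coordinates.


Transformation: reflection
Original point: (-10, -4)
Rule for reflection over the x-axis: (x, y) -> (x, -y)
Apply: (-10, -4) -> (-10, 4)
(-10, 4)


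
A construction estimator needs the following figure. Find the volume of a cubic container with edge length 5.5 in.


Shape: cube
Side s = 5.5 in
Formula: V = s^3
V = 5.5 * 5.5 * 5.5
V = 30.25 * 5.5
V = 166.375
166.375 in^3


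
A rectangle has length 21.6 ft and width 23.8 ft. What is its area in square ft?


Shape: rectangle
Length l = 21.6 ft, Width w = 23.8 ft
Formula: A = l * w
A = 21.6 * 23.8
A = 514.08
514.08 ft^2


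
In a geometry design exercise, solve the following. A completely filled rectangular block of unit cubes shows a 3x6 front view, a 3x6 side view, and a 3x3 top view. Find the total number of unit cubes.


Orthographic views of a solid rectangular block:
Front view 3 x 6 -> length = 3, height = 6
Side view 3 x 6 -> width = 3, height = 6 (consistent)
Top view 3 x 3 -> confirms length = 3, width = 3
The block is 3 x 3 x 6.
Total unit cubes = 3 * 3 * 6 = 54
54 unit cubes


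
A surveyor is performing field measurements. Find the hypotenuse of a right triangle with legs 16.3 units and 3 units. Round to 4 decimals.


Shape: right triangle
Legs a = 16.3 units, b = 3 units
Formula: c = sqrt(a^2 + b^2)
a^2 = 265.69, b^2 = 9
a^2 + b^2 = 274.69
c = sqrt(274.69)
c = 16.5738
16.5738 units


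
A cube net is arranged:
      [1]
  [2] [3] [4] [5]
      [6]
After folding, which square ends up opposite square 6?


Net: cross layout. Take square 3 as the base (bottom).
Fold the four squares in the horizontal row up around 3: 2 -> left, 4 -> right, 5 wraps to the top.
Fold 1 and 6 up from 3: 1 -> back, 6 -> front.
Opposite pairs are therefore: (1, 6), (2, 4), (3, 5).
Face 6 is opposite face 1.
face 1


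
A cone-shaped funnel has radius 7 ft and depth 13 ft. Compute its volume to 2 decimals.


Shape: cone
Radius r = 7 ft, Height h = 13 ft
Formula: V = (1/3) * pi * r^2 * h
r^2 = 49
pi * r^2 * h = pi * 49 * 13 = 637 * pi
V = 637 * pi / 3
V = 667.06
667.06 ft^3


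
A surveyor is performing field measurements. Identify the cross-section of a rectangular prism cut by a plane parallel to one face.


Solid: rectangular prism
Cutting plane: parallel to one face
Visualize the intersection of the plane with the solid's surface.
The boundary of the cut region is a rectangle.
rectangle
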